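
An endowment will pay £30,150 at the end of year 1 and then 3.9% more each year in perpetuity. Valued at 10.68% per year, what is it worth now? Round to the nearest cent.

£444,690.27

PV = D₁/(r − g) = 30150/(0.1068 − 0.039) = 444,690.2655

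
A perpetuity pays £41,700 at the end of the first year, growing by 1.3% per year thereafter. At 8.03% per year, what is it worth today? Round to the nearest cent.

£619,613.67

PV = PMT / (i − g) = 41700 / (0.0803 − 0.013) = 41700 / 0.067300 = 619,613.6701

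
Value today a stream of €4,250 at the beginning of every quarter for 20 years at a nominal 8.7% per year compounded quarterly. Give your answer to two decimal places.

€163,949.47

i = 0.087/4 = 0.02175 per quarter; n = 20·4 = 80.
Annuity factor a(80|0.02175) × (1+i) = 38.576346; PV = 4250 × 38.576346 = 163,949.4719
Payments are at the start of each period, so multiply by (1+i).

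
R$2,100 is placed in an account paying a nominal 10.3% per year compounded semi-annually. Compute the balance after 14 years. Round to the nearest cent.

With 2 periods per year: i = 0.0515, n = 28.
FV = PV·(1+i)^n = 2,100 × 4.079996 = 8,567.9920

R$8,567.99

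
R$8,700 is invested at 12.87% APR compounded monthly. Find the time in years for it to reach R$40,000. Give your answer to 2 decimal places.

11.92 years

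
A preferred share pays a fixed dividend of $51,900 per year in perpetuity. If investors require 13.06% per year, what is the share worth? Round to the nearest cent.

PV = PMT / i = 51900 / 0.1306 = 397,396.6309

$397,396.63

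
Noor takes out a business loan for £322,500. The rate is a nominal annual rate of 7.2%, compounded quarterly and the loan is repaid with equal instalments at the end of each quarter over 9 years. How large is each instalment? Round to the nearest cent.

With 4 periods per year: i = 0.018, n = 36.
PMT = 322500 / ( [1 − (1+0.018)^(−36)] / 0.018 ) = 322500 / 26.326991 = 12,249.7858

£12,249.79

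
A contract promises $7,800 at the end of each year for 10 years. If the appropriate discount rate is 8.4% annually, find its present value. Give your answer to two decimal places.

$51,407.34

PV = PMT · [1 − (1+i)^(−n)] / i = 7800 · 6.590684 = 51,407.3376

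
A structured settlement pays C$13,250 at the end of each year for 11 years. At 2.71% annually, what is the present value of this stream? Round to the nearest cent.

C$124,590.13

Annuity factor a(11|0.0271) = 9.403029; PV = 13250 × 9.403029 = 124,590.1309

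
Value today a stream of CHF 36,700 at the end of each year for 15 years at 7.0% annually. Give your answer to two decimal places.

PV = PMT · [1 − (1+i)^(−n)] / i = 36700 · 9.107914 = 334,260.4440

CHF 334,260.44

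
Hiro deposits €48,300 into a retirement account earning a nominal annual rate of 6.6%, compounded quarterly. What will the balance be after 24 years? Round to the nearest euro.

€232,411

Periodic rate i = 0.066/4 = 0.0165; n = 24 × 4 = 96 periods.
FV = PV·(1+i)^n = 48,300 × 4.811813 = 232,410.5809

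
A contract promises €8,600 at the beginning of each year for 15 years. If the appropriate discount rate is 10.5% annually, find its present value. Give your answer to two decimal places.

PV = 8600 × [1 − (1+0.105)^(−15)] / 0.105 × (1+i) = 8600 × 8.170176 = 70,263.5151
(Beginning-of-period payments → annuity-due factor ×(1+i).)

€70,263.52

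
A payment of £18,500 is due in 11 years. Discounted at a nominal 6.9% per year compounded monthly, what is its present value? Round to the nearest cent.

With 12 periods per year: i = 0.00575, n = 132.
PV = 18,500 / (1 + 0.00575)^132 = 18,500 / 2.131501 = 8,679.3317

£8,679.33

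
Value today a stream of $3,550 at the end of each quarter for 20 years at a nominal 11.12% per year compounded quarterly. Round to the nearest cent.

$113,458.35

With 4 periods per year: i = 0.0278, n = 80.
PV = PMT · [1 − (1+i)^(−n)] / i = 3550 · 31.960099 = 113,458.3499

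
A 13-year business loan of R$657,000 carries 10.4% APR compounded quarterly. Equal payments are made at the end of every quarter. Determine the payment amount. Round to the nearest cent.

Periodic rate i = 0.104/4 = 0.026; n = 13 × 4 = 52 periods.
PMT = 657000 / ( [1 − (1+0.026)^(−52)] / 0.026 ) = 657000 / 28.337264 = 23,185.0185

R$23,185.02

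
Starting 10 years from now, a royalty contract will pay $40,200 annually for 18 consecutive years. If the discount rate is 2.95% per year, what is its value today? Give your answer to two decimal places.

$427,405.60

PV at t=9 (ordinary 18-year annuity): 40200 × a(18|0.0295) = 40200 × 13.811833 = 555,235.6842
Discount back 9 years: 555,235.6842 × (1+0.0295)^(−9) = 555,235.6842 × 0.769773 = 427,405.6030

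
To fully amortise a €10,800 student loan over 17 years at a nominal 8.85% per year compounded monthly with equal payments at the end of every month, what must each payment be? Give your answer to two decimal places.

€102.56

i = 0.0885/12 = 0.007375 per month; n = 17·12 = 204.
Annuity-PV factor = 105.307386; PMT = 10800 / 105.307386 = 102.5569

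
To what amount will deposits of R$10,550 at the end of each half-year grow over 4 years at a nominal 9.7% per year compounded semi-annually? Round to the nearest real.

R$100,204

Periodic rate i = 0.097/2 = 0.0485; n = 4 × 2 = 8 periods.
FV = PMT · [(1+i)^n − 1] / i = 10550 · 9.498029 = 100,204.2097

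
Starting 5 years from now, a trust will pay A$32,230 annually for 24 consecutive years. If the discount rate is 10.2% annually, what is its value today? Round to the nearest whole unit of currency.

A$193,432

Value one period before first payment (t=4): 32230 × [1 − (1+0.102)^(−24)] / 0.102 = 32230 × 8.851034 = 285,268.8330
Discount back 4 years: 285,268.8330 × (1+0.102)^(−4) = 285,268.8330 × 0.678069 = 193,431.8330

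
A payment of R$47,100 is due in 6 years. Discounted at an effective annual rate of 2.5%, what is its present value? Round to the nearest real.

Discount factor = (1+0.025)^(−6) = 0.862297; PV = 47,100 × 0.862297 = 40,614.1824

R$40,614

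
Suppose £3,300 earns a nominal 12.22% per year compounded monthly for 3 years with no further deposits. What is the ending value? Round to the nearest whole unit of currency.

i = 0.1222/12 = 0.0101833 per month; n = 3·12 = 36.
FV = 3,300 × (1 + 0.0101833)^36 = 4,752.4888

£4,752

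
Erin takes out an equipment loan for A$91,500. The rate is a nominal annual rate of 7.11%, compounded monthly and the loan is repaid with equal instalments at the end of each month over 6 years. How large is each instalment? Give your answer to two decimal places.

Periodic rate i = 0.0711/12 = 0.005925; n = 6 × 12 = 72 periods.
PMT = 91500 / ( [1 − (1+0.005925)^(−72)] / 0.005925 ) = 91500 / 58.473118 = 1,564.8216

A$1,564.82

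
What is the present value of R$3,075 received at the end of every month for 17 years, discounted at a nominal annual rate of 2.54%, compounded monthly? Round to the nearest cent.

R$508,993.92

With 12 periods per year: i = 0.00211667, n = 204.
Annuity factor a(204|0.00211667) = 165.526478; PV = 3075 × 165.526478 = 508,993.9199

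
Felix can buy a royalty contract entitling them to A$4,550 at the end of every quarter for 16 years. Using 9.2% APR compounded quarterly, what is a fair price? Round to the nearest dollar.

With 4 periods per year: i = 0.023, n = 64.
Annuity factor a(64|0.023) = 33.333738; PV = 4550 × 33.333738 = 151,668.5099

A$151,669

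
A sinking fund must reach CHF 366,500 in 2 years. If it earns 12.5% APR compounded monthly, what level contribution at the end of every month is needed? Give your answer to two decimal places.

CHF 13,520.42

i = 0.125/12 = 0.0104167 per month; n = 2·12 = 24.
FV-annuity factor = 27.107146; PMT = 366500 / 27.107146 = 13,520.4201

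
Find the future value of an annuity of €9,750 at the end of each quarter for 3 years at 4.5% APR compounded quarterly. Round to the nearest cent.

€124,517.85

Periodic rate i = 0.045/4 = 0.01125; n = 3 × 4 = 12 periods.
FV = PMT · [(1+i)^n − 1] / i = 9750 · 12.771061 = 124,517.8486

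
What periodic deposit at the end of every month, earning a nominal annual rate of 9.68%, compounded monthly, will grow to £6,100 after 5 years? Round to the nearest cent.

Periodic rate i = 0.0968/12 = 0.00806667; n = 5 × 12 = 60 periods.
PMT = 6100 / ( [(1+0.00806667)^60 − 1] / 0.00806667 ) = 6100 / 76.785644 = 79.4419

£79.44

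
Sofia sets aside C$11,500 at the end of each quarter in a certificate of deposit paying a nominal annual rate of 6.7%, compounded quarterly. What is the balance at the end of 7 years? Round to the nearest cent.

C$406,583.69

i = 0.067/4 = 0.01675 per quarter; n = 7·4 = 28.
FV = PMT · [(1+i)^n − 1] / i = 11500 · 35.355104 = 406,583.6917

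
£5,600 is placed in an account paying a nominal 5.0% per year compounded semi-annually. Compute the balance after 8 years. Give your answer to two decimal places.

Periodic rate i = 0.05/2 = 0.025; n = 8 × 2 = 16 periods.
5,600 × (1+0.025)^16 = 5,600 × 1.484506 = 8,313.2315

£8,313.23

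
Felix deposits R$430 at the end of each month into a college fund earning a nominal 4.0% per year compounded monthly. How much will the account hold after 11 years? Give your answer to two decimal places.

R$71,152.72

Periodic rate i = 0.04/12 = 0.00333333; n = 11 × 12 = 132 periods.
Accumulation factor s(132|0.00333333) = 165.471452; FV = 430 × 165.471452 = 71,152.7243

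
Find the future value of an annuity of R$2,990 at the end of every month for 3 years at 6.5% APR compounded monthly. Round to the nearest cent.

R$118,498.74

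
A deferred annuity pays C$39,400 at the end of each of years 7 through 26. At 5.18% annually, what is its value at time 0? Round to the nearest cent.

PV at t=6 (ordinary 20-year annuity): 39400 × a(20|0.0518) = 39400 × 12.274184 = 483,602.8586
PV₀ = 483,602.8586 / (1+0.0518)^6 = 483,602.8586 / 1.353939 = 357,182.2432

C$357,182.24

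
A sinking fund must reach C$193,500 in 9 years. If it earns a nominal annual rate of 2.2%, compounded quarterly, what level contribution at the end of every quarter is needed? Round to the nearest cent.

C$4,875.14

Periodic rate i = 0.022/4 = 0.0055; n = 9 × 4 = 36 periods.
FV-annuity factor = 39.691140; PMT = 193500 / 39.691140 = 4,875.1434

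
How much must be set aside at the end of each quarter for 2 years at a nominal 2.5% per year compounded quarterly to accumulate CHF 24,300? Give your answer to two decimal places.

i = 0.025/4 = 0.00625 per quarter; n = 2·4 = 8.
FV-annuity factor = 8.177205; PMT = 24300 / 8.177205 = 2,971.6756

CHF 2,971.68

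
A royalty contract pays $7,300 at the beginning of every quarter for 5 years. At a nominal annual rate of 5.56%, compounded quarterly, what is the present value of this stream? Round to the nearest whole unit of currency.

With 4 periods per year: i = 0.0139, n = 20.
PV = 7300 × [1 − (1+0.0139)^(−20)] / 0.0139 × (1+i) = 7300 × 17.597514 = 128,461.8492
(Beginning-of-period payments → annuity-due factor ×(1+i).)

$128,462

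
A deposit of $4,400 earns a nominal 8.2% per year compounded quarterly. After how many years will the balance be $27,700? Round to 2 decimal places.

Periodic rate i = 0.082/4 = 0.0205.
n = ln(27700/4400) / ln(1+0.0205) = ln(6.29545) / 0.020293 = 90.6645 quarters
= 90.6645/4 years

22.67 years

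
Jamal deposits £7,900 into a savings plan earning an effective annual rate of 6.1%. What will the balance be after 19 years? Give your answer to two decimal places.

FV = PV·(1+i)^n = 7,900 × 3.080295 = 24,334.3296

£24,334.33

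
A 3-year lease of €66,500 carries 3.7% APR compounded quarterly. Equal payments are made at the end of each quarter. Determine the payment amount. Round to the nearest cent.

€5,880.48

With 4 periods per year: i = 0.00925, n = 12.
Annuity-PV factor = 11.308596; PMT = 66500 / 11.308596 = 5,880.4826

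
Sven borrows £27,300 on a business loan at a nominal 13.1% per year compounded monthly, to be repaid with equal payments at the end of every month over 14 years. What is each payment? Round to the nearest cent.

Periodic rate i = 0.131/12 = 0.0109167; n = 14 × 12 = 168 periods.
Annuity-PV factor = 76.821161; PMT = 27300 / 76.821161 = 355.3708

£355.37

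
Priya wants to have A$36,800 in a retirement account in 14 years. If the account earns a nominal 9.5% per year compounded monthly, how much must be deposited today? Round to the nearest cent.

With 12 periods per year: i = 0.00791667, n = 168.
PV = 36,800 / (1 + 0.00791667)^168 = 36,800 / 3.761294 = 9,783.8670

A$9,783.87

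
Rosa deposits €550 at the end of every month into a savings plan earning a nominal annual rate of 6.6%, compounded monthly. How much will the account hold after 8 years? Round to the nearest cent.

€69,308.67

With 12 periods per year: i = 0.0055, n = 96.
Accumulation factor s(96|0.0055) = 126.015760; FV = 550 × 126.015760 = 69,308.6682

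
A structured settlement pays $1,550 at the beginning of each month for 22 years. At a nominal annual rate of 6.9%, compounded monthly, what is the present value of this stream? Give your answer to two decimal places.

$211,441.51

i = 0.069/12 = 0.00575 per month; n = 22·12 = 264.
PV = 1550 × [1 − (1+0.00575)^(−264)] / 0.00575 × (1+i) = 1550 × 136.413879 = 211,441.5119
Payments are at the start of each period, so multiply by (1+i).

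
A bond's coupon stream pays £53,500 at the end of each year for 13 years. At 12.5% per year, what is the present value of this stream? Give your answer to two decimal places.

PV = 53500 × [1 − (1+0.125)^(−13)] / 0.125 = 53500 × 6.269757 = 335,431.9794

£335,431.98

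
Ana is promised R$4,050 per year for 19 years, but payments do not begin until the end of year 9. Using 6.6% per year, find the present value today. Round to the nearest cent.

R$25,874.34

PV at t=8 (ordinary 19-year annuity): 4050 × a(19|0.066) = 4050 × 10.653000 = 43,144.6505
PV₀ = 43,144.6505 / (1+0.066)^8 = 43,144.6505 / 1.667468 = 25,874.3422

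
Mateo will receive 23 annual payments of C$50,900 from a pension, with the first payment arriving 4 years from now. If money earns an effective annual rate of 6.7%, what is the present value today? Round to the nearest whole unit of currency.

PV at t=3 (ordinary 23-year annuity): 50900 × a(23|0.067) = 50900 × 11.566887 = 588,754.5519
Discount back 3 years: 588,754.5519 × (1+0.067)^(−3) = 588,754.5519 × 0.823203 = 484,664.2871

C$484,664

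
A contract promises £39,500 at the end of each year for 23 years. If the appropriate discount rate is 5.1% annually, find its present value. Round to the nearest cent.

PV = PMT · [1 − (1+i)^(−n)] / i = 39500 · 13.362341 = 527,812.4729

£527,812.47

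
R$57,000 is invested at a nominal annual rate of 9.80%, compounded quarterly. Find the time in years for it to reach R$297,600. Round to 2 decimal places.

Periodic rate i = 0.098/4 = 0.0245.
(1+i)^n = 297600/57000 = 5.22105, so n = ln 5.22105 / ln 1.0245 = 68.2801 quarters
= 68.2801/4 years

17.07 years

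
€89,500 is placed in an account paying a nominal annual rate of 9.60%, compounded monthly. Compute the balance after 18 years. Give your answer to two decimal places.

With 12 periods per year: i = 0.008, n = 216.
89,500 × (1+0.008)^216 = 89,500 × 5.590813 = 500,377.7281

€500,377.73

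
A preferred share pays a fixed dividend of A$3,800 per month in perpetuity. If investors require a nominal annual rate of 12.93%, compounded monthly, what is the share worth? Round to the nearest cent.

Periodic rate i = 0.1293/12 = 0.010775.
PV = C/r = 3800/0.010775 = 352,668.2135

A$352,668.21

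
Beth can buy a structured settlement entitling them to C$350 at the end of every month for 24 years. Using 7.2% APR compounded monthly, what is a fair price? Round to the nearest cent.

i = 0.072/12 = 0.006 per month; n = 24·12 = 288.
Annuity factor a(288|0.006) = 136.906847; PV = 350 × 136.906847 = 47,917.3963

C$47,917.40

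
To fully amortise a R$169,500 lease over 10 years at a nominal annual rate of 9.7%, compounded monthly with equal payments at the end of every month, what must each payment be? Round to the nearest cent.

i = 0.097/12 = 0.00808333 per month; n = 10·12 = 120.
Annuity-PV factor = 76.631242; PMT = 169500 / 76.631242 = 2,211.8916

R$2,211.89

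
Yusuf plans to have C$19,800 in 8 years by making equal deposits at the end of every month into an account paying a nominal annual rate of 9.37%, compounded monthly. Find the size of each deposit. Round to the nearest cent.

C$139.28

With 12 periods per year: i = 0.00780833, n = 96.
FV-annuity factor = 142.155988; PMT = 19800 / 142.155988 = 139.2836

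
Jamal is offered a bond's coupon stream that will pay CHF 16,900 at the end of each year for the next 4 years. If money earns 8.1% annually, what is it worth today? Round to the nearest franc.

PV = PMT · [1 − (1+i)^(−n)] / i = 16900 · 3.304768 = 55,850.5754

CHF 55,851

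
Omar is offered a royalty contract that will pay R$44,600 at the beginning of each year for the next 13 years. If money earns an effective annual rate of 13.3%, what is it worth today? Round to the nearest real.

PV = 44600 × [1 − (1+0.133)^(−13)] / 0.133 × (1+i) = 44600 × 6.838487 = 304,996.5149
Payments are at the start of each period, so multiply by (1+i).

R$304,997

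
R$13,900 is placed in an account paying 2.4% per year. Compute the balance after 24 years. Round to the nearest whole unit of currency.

R$24,559

FV = 13,900 × (1 + 0.024)^24 = 24,559.1742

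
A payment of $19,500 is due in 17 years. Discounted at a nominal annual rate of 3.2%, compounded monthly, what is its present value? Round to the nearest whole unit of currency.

$11,326

With 12 periods per year: i = 0.00266667, n = 204.
PV = 19,500 / (1 + 0.00266667)^204 = 19,500 / 1.721638 = 11,326.4252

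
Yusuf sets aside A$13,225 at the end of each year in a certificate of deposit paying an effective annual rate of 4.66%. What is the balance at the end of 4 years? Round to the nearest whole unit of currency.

A$56,714

Accumulation factor s(4|0.0466) = 4.288387; FV = 13225 × 4.288387 = 56,713.9238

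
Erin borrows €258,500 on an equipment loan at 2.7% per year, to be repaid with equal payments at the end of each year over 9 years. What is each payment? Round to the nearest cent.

PMT = 258500 / ( [1 − (1+0.027)^(−9)] / 0.027 ) = 258500 / 7.896185 = 32,737.3276

€32,737.33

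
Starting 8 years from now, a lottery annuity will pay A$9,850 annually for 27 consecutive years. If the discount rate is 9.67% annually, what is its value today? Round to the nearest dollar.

A$48,966

PV at t=7 (ordinary 27-year annuity): 9850 × a(27|0.0967) = 9850 × 9.485798 = 93,435.1064
Discount back 7 years: 93,435.1064 × (1+0.0967)^(−7) = 93,435.1064 × 0.524065 = 48,966.0622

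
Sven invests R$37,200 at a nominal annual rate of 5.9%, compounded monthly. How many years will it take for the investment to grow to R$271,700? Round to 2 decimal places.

Periodic rate i = 0.059/12 = 0.00491667.
n = ln(271700/37200) / ln(1+0.00491667) = ln(7.30376) / 0.004905 = 405.4116 months
= 405.4116/12 years

33.78 years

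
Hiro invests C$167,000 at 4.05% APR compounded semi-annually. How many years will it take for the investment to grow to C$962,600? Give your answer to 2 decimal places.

Periodic rate i = 0.0405/2 = 0.02025.
(1+i)^n = 962600/167000 = 5.76407, so n = ln 5.76407 / ln 1.02025 = 87.3738 half-years
= 87.3738/2 years

43.69 years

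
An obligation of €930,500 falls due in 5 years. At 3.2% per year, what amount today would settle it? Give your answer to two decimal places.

Discount factor = (1+0.032)^(−5) = 0.854283; PV = 930,500 × 0.854283 = 794,909.8729

€794,909.87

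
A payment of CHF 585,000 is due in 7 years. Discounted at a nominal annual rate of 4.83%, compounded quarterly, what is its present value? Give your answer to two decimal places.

Periodic rate i = 0.0483/4 = 0.012075; n = 7 × 4 = 28 periods.
Discount factor = (1+0.012075)^(−28) = 0.714570; PV = 585,000 × 0.714570 = 418,023.1614

CHF 418,023.16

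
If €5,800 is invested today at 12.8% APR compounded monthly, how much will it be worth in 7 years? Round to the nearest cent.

With 12 periods per year: i = 0.0106667, n = 84.
5,800 × (1+0.0106667)^84 = 5,800 × 2.438188 = 14,141.4891

€14,141.49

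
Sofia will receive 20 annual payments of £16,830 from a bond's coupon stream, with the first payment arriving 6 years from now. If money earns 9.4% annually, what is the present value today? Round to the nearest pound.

£95,307

PV at t=5 (ordinary 20-year annuity): 16830 × a(20|0.094) = 16830 × 8.874188 = 149,352.5788
PV₀ = 149,352.5788 / (1+0.094)^5 = 149,352.5788 / 1.567064 = 95,307.2889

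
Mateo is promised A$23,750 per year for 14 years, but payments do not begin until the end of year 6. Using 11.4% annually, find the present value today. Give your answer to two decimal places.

A$94,643.91

PV at t=5 (ordinary 14-year annuity): 23750 × a(14|0.114) = 23750 × 6.836834 = 162,374.8074
Discount back 5 years: 162,374.8074 × (1+0.114)^(−5) = 162,374.8074 × 0.582873 = 94,643.9145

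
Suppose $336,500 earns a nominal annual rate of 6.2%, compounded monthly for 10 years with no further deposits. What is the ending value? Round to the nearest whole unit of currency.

$624,532

Periodic rate i = 0.062/12 = 0.00516667; n = 10 × 12 = 120 periods.
336,500 × (1+0.00516667)^120 = 336,500 × 1.855963 = 624,531.6307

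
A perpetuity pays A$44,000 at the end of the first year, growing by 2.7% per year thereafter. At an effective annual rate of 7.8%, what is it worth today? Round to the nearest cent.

A$862,745.10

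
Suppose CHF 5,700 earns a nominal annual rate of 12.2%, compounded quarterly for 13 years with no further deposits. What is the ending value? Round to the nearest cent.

CHF 27,187.59

i = 0.122/4 = 0.0305 per quarter; n = 13·4 = 52.
FV = PV·(1+i)^n = 5,700 × 4.769752 = 27,187.5864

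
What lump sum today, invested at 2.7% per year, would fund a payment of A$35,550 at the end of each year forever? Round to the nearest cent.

A$1,316,666.67

PV = C/r = 35550/0.027 = 1,316,666.6667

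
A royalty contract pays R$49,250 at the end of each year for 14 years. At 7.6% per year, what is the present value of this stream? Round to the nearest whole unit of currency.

PV = 49250 × [1 − (1+0.076)^(−14)] / 0.076 = 49250 × 8.439279 = 415,634.4922

R$415,634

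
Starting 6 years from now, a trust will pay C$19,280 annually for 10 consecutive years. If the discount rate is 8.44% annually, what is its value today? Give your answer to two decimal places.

C$84,589.11

PV at t=5 (ordinary 10-year annuity): 19280 × a(10|0.0844) = 19280 × 6.578925 = 126,841.6835
PV₀ = 126,841.6835 / (1+0.0844)^5 = 126,841.6835 / 1.499504 = 84,589.1095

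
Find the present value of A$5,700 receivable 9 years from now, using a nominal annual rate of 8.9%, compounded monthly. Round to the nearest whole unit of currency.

A$2,566

i = 0.089/12 = 0.00741667 per month; n = 9·12 = 108.
PV = FV·(1+i)^(−n) = 5,700 × 0.450209 = 2,566.1891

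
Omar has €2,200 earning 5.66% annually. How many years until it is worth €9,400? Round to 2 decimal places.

(1+i)^n = 9400/2200 = 4.27273, so n = ln 4.27273 / ln 1.0566 = 26.3776 years

26.38 years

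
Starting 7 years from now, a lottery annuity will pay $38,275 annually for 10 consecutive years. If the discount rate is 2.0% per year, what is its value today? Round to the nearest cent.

PV at t=6 (ordinary 10-year annuity): 38275 × a(10|0.02) = 38275 × 8.982585 = 343,808.4411
PV₀ = 343,808.4411 / (1+0.02)^6 = 343,808.4411 / 1.126162 = 305,292.0567

$305,292.06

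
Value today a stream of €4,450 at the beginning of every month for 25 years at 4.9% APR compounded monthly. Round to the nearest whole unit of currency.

Periodic rate i = 0.049/12 = 0.00408333; n = 25 × 12 = 300 periods.
Annuity factor a(300|0.00408333) × (1+i) = 173.483144; PV = 4450 × 173.483144 = 771,999.9922
(Beginning-of-period payments → annuity-due factor ×(1+i).)

€772,000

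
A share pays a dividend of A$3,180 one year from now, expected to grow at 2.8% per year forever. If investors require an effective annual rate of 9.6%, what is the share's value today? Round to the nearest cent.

A$46,764.71

PV = D₁/(r − g) = 3180/(0.096 − 0.028) = 46,764.7059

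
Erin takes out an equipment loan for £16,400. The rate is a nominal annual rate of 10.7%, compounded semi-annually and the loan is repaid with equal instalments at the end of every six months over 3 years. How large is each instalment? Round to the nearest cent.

£3,267.34

i = 0.107/2 = 0.0535 per half-year; n = 3·2 = 6.
PMT = 16400 / ( [1 − (1+0.0535)^(−6)] / 0.0535 ) = 16400 / 5.019371 = 3,267.3419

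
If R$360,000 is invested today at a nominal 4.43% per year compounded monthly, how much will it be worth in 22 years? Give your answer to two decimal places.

R$952,327.98

With 12 periods per year: i = 0.00369167, n = 264.
FV = 360,000 × (1 + 0.00369167)^264 = 952,327.9850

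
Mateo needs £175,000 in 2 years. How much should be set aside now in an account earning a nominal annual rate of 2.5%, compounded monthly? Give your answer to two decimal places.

With 12 periods per year: i = 0.00208333, n = 24.
Discount factor = (1+0.00208333)^(−24) = 0.951279; PV = 175,000 × 0.951279 = 166,473.8075

£166,473.81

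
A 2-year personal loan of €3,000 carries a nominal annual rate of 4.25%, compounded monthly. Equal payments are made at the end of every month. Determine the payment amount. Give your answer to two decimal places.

€130.61

With 12 periods per year: i = 0.00354167, n = 24.
PMT = 3000 / ( [1 − (1+0.00354167)^(−24)] / 0.00354167 ) = 3000 / 22.969348 = 130.6088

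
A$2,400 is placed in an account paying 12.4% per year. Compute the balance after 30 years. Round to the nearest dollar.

A$80,020

FV = 2,400 × (1 + 0.124)^30 = 80,020.3743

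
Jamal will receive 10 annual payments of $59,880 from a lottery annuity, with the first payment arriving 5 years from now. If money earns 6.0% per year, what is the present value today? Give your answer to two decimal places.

PV at t=4 (ordinary 10-year annuity): 59880 × a(10|0.06) = 59880 × 7.360087 = 440,722.0126
Discount back 4 years: 440,722.0126 × (1+0.06)^(−4) = 440,722.0126 × 0.792094 = 349,093.1135

$349,093.11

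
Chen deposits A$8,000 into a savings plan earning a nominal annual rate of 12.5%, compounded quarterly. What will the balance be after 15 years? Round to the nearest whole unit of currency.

With 4 periods per year: i = 0.03125, n = 60.
FV = 8,000 × (1 + 0.03125)^60 = 50,690.6290

A$50,691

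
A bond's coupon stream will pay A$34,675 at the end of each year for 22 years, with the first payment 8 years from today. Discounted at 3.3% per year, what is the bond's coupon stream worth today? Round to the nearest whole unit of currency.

A$427,324

Value one period before first payment (t=7): 34675 × [1 − (1+0.033)^(−22)] / 0.033 = 34675 × 15.468323 = 536,364.0943
Discount back 7 years: 536,364.0943 × (1+0.033)^(−7) = 536,364.0943 × 0.796705 = 427,324.1591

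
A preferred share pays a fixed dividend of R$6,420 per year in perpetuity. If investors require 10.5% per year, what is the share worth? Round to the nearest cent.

PV = PMT / i = 6420 / 0.105 = 61,142.8571

R$61,142.86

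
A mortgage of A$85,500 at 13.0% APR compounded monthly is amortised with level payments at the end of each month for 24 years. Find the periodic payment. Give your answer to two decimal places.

A$969.80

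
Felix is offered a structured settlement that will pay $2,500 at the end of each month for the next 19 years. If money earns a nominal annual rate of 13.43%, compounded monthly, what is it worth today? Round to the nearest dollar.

Periodic rate i = 0.1343/12 = 0.0111917; n = 19 × 12 = 228 periods.
PV = 2500 × [1 − (1+0.0111917)^(−228)] / 0.0111917 = 2500 × 82.287860 = 205,719.6508

$205,720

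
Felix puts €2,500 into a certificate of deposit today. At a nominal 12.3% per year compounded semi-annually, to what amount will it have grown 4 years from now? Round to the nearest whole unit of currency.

€4,030

With 2 periods per year: i = 0.0615, n = 8.
FV = PV·(1+i)^n = 2,500 × 1.611981 = 4,029.9531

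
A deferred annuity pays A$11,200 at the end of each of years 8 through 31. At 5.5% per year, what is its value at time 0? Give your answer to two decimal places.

A$101,258.77

PV at t=7 (ordinary 24-year annuity): 11200 × a(24|0.055) = 11200 × 13.151699 = 147,299.0283
PV₀ = 147,299.0283 / (1+0.055)^7 = 147,299.0283 / 1.454679 = 101,258.7739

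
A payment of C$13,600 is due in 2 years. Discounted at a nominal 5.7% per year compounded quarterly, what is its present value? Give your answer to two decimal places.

i = 0.057/4 = 0.01425 per quarter; n = 2·4 = 8.
PV = FV·(1+i)^(−n) = 13,600 × 0.892976 = 12,144.4759

C$12,144.48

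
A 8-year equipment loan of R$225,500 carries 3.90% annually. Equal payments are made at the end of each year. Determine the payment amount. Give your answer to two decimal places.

R$33,354.86

PMT = 225500 / ( [1 − (1+0.039)^(−8)] / 0.039 ) = 225500 / 6.760633 = 33,354.8629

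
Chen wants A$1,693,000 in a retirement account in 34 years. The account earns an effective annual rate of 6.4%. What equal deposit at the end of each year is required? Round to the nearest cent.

A$14,962.29

PMT = 1.693e+06 / ( [(1+0.064)^34 − 1] / 0.064 ) = 1.693e+06 / 113.151132 = 14,962.2895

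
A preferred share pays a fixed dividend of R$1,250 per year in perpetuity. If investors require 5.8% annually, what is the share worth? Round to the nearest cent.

PV = PMT / i = 1250 / 0.058 = 21,551.7241

R$21,551.72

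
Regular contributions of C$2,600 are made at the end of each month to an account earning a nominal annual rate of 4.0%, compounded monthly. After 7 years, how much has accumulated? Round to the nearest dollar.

C$251,561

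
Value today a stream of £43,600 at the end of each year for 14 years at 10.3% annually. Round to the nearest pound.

Annuity factor a(14|0.103) = 7.247772; PV = 43600 × 7.247772 = 316,002.8564

£316,003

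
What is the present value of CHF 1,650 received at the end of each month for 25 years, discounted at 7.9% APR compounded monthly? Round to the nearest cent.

With 12 periods per year: i = 0.00658333, n = 300.
Annuity factor a(300|0.00658333) = 130.684196; PV = 1650 × 130.684196 = 215,628.9228

CHF 215,628.92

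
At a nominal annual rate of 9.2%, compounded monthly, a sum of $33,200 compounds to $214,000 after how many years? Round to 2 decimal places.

20.33 years

Periodic rate i = 0.092/12 = 0.00766667.
(1+i)^n = 214000/33200 = 6.44578, so n = ln 6.44578 / ln 1.00767 = 243.9861 months
= 243.9861/12 years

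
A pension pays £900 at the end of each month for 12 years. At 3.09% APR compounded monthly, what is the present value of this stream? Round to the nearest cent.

Periodic rate i = 0.0309/12 = 0.002575; n = 12 × 12 = 144 periods.
PV = 900 × [1 − (1+0.002575)^(−144)] / 0.002575 = 900 × 120.189913 = 108,170.9216

£108,170.92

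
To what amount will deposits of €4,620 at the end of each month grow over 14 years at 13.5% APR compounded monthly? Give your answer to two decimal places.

Periodic rate i = 0.135/12 = 0.01125; n = 14 × 12 = 168 periods.
FV = PMT · [(1+i)^n − 1] / i = 4620 · 493.323301 = 2,279,153.6485

€2,279,153.65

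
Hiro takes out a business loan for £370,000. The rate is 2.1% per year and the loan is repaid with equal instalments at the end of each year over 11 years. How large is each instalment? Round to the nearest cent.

PMT = 370000 / ( [1 − (1+0.021)^(−11)] / 0.021 ) = 370000 / 9.731409 = 38,021.2170

£38,021.22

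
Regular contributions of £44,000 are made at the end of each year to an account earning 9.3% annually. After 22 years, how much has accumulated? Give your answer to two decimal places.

£2,873,554.80

Accumulation factor s(22|0.093) = 65.308064; FV = 44000 × 65.308064 = 2,873,554.8042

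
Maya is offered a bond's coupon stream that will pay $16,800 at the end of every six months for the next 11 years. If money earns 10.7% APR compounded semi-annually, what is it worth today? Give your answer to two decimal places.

i = 0.107/2 = 0.0535 per half-year; n = 11·2 = 22.
PV = 16800 × [1 − (1+0.0535)^(−22)] / 0.0535 = 16800 × 12.752958 = 214,249.6912

$214,249.69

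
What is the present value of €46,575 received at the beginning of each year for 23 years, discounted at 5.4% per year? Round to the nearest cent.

€637,890.00

PV = 46575 × [1 − (1+0.054)^(−23)] / 0.054 × (1+i) = 46575 × 13.695974 = 637,889.9996
(annuity-due: payments at period start, so ×(1+i).)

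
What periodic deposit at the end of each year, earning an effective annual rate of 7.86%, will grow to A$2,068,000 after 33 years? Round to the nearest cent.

PMT = 2.068e+06 / ( [(1+0.0786)^33 − 1] / 0.0786 ) = 2.068e+06 / 141.792544 = 14,584.6879

A$14,584.69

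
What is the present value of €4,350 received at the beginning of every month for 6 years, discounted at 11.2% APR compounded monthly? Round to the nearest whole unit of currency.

€229,434

With 12 periods per year: i = 0.00933333, n = 72.
Annuity factor a(72|0.00933333) × (1+i) = 52.743404; PV = 4350 × 52.743404 = 229,433.8063
(Beginning-of-period payments → annuity-due factor ×(1+i).)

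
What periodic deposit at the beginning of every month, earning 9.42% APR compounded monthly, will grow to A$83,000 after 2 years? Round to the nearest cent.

Periodic rate i = 0.0942/12 = 0.00785; n = 2 × 12 = 24 periods.
PMT = 83000 / ( [(1+0.00785)^24 − 1] / 0.00785 × (1+i) ) = 83000 / 26.503058 = 3,131.7141

A$3,131.71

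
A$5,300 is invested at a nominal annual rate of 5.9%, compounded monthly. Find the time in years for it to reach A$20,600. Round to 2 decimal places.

23.07 years

Periodic rate i = 0.059/12 = 0.00491667.
(1+i)^n = 20600/5300 = 3.88679, so n = ln 3.88679 / ln 1.00492 = 276.7971 months
= 276.7971/12 years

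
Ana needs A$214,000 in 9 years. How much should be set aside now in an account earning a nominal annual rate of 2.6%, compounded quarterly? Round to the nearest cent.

A$169,479.71

Periodic rate i = 0.026/4 = 0.0065; n = 9 × 4 = 36 periods.
PV = FV·(1+i)^(−n) = 214,000 × 0.791961 = 169,479.7135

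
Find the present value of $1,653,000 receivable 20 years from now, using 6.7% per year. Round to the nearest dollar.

Discount factor = (1+0.067)^(−20) = 0.273345; PV = 1,653,000 × 0.273345 = 451,839.7816

$451,840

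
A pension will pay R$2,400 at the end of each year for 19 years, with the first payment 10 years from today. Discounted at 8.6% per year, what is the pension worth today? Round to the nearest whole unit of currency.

Value one period before first payment (t=9): 2400 × [1 − (1+0.086)^(−19)] / 0.086 = 2400 × 9.202778 = 22,086.6668
PV₀ = 22,086.6668 / (1+0.086)^9 = 22,086.6668 / 2.101205 = 10,511.4288

R$10,511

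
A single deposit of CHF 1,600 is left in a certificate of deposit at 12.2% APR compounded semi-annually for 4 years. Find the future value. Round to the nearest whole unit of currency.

CHF 2,569

With 2 periods per year: i = 0.061, n = 8.
FV = 1,600 × (1 + 0.061)^8 = 2,569.4671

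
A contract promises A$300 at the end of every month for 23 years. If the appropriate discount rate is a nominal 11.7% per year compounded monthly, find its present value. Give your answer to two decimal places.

With 12 periods per year: i = 0.00975, n = 276.
PV = 300 × [1 − (1+0.00975)^(−276)] / 0.00975 = 300 × 95.517666 = 28,655.2999

A$28,655.30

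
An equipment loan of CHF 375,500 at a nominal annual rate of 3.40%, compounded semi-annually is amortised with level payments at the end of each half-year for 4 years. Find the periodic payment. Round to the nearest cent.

CHF 50,598.81

i = 0.034/2 = 0.017 per half-year; n = 4·2 = 8.
Annuity-PV factor = 7.421123; PMT = 375500 / 7.421123 = 50,598.8144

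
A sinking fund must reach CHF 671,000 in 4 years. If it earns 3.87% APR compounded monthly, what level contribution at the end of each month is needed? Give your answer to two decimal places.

CHF 12,947.57

i = 0.0387/12 = 0.003225 per month; n = 4·12 = 48.
FV-annuity factor = 51.824405; PMT = 671000 / 51.824405 = 12,947.5677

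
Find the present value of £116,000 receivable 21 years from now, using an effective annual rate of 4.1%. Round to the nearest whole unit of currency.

£49,888

Discount factor = (1+0.041)^(−21) = 0.430066; PV = 116,000 × 0.430066 = 49,887.6067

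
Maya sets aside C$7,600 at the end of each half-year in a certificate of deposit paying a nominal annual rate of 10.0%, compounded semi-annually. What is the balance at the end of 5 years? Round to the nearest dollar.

Periodic rate i = 0.1/2 = 0.05; n = 5 × 2 = 10 periods.
FV = PMT · [(1+i)^n − 1] / i = 7600 · 12.577893 = 95,591.9833

C$95,592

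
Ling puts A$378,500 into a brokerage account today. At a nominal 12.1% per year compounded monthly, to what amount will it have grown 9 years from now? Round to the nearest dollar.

A$1,118,521

i = 0.121/12 = 0.0100833 per month; n = 9·12 = 108.
378,500 × (1+0.0100833)^108 = 378,500 × 2.955141 = 1,118,520.7457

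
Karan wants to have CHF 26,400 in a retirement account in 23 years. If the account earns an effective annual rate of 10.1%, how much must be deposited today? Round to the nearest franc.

CHF 2,887

PV = 26,400 / (1 + 0.101)^23 = 26,400 / 9.143413 = 2,887.3245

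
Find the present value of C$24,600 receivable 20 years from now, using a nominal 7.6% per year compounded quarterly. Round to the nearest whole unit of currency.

C$5,458

Periodic rate i = 0.076/4 = 0.019; n = 20 × 4 = 80 periods.
PV = FV·(1+i)^(−n) = 24,600 × 0.221853 = 5,457.5835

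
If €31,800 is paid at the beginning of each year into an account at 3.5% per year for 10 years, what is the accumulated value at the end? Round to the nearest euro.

FV = 31800 × [(1+0.035)^10 − 1] / 0.035 × (1+i) = 31800 × 12.141992 = 386,115.3431
(annuity-due: payments at period start, so ×(1+i).)

€386,115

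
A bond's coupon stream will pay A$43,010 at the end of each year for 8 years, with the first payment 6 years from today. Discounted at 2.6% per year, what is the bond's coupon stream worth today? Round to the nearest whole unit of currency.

Value one period before first payment (t=5): 43010 × [1 − (1+0.026)^(−8)] / 0.026 = 43010 × 7.139662 = 307,076.8827
Discount back 5 years: 307,076.8827 × (1+0.026)^(−5) = 307,076.8827 × 0.879555 = 270,091.1284

A$270,091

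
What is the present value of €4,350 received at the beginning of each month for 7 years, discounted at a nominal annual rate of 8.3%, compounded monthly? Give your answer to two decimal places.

€278,346.48

i = 0.083/12 = 0.00691667 per month; n = 7·12 = 84.
PV = 4350 × [1 − (1+0.00691667)^(−84)] / 0.00691667 × (1+i) = 4350 × 63.987698 = 278,346.4844
(annuity-due: payments at period start, so ×(1+i).)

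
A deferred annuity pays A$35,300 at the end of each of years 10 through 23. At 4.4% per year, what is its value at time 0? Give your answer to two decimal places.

PV at t=9 (ordinary 14-year annuity): 35300 × a(14|0.044) = 35300 × 10.289565 = 363,221.6495
Discount back 9 years: 363,221.6495 × (1+0.044)^(−9) = 363,221.6495 × 0.678728 = 246,528.5597

A$246,528.56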